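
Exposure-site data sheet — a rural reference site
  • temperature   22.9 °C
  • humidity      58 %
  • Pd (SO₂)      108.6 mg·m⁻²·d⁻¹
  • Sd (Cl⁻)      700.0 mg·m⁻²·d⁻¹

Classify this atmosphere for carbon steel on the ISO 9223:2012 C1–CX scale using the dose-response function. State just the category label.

C5

carbon steel: T>10 °C ⇒ hinge -0.054·(22.9−10) = -0.6966
  SO₂ term: 1.77·108.6^0.52·exp(0.02·58-0.6966) = 32.2
  Sd branch = 0.102·Sd^0.62·e^(0.033·RH+0.04·T) = 100.4 μm/a
  sum: 32.2 + 100.4 → r_corr = 132.6 μm/a
ISO 9223 Table 2 (carbon steel): 80 < 133 ≤ 200 μm/a ⇒ C5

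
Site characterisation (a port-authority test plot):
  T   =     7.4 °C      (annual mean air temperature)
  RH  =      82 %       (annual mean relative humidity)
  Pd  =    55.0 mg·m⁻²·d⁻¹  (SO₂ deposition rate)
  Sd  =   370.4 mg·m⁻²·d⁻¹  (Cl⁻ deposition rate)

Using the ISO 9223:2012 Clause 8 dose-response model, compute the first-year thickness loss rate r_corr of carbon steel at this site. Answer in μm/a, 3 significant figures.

carbon steel: temperature factor f = +0.150·(-2.6) = -0.3900
  SO₂ term: 1.77·55.0^0.52·exp(0.02·82-0.3900) = 49.64
  Cl⁻ term: 0.102·370.4^0.62·exp(0.033·82+0.04·7.4) = 80.34
  sum: 49.64 + 80.34 → r_corr = 130 μm/a

r_corr = 130 μm/a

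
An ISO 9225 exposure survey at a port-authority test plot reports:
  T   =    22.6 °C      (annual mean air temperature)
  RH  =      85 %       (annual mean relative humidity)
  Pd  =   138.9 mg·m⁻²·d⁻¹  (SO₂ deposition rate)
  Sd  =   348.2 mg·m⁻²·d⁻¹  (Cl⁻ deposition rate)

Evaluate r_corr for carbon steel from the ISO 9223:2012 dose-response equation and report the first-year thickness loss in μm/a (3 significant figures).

r_corr = 221 μm/a

carbon steel: temperature factor f = -0.054·(12.6) = -0.6804
  Pd branch = 1.77·Pd^0.52·e^(0.02·RH+f) = 63.82 μm/a
  Cl⁻ term: 0.102·348.2^0.62·exp(0.033·85+0.04·22.6) = 156.8
  r_corr = 63.82 + 156.8 = 220.6 μm/a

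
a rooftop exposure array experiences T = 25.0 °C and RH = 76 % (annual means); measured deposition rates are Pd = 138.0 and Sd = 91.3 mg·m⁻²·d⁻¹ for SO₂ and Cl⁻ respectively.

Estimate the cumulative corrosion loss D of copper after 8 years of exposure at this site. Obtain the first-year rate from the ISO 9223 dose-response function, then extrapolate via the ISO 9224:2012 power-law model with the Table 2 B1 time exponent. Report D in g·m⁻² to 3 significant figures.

copper: temperature factor f = -0.080·(15.0) = -1.2000
  SO₂ term: 0.0053·138.0^0.26·exp(0.059·76-1.2000) = 0.5092
  Cl⁻ term: 0.01025·91.3^0.27·exp(0.036·76+0.049·25.0) = 1.821
  sum: 0.5092 + 1.821 → r_corr = 2.33 μm/a
Power-law: D(8) = r_corr · 8^0.667
  D(8) = 2.33 × 8^0.667 = 2.33 × 4.003 = 9.327 μm
  Mass loss = 9.327 μm × 8.96 g/cm³ = 83.57 g·m⁻²

D(8) = 83.6 g·m⁻²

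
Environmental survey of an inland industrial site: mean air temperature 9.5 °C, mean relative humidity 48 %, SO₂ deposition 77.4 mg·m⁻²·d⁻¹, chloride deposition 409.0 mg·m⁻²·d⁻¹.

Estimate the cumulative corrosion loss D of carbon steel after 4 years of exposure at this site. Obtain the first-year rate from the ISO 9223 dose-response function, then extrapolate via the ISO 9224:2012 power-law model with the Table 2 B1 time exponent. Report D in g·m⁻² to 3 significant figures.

D(4) = 1.16e+03 g·m⁻²

carbon steel: temperature factor f = +0.150·(-0.5) = -0.0750
  SO₂ term: 1.77·77.4^0.52·exp(0.02·48-0.0750) = 41.16
  Sd branch = 0.102·Sd^0.62·e^(0.033·RH+0.04·T) = 30.26 μm/a
  r_corr = 41.16 + 30.26 = 71.42 μm/a
ISO 9224: D(t) = r_corr · t^b with b = 0.523 (carbon steel, B1)
  D(4) = 71.42 × 4^0.523 = 71.42 × 2.065 = 147.5 μm
  Mass loss = 147.5 μm × 7.85 g/cm³ = 1158 g·m⁻²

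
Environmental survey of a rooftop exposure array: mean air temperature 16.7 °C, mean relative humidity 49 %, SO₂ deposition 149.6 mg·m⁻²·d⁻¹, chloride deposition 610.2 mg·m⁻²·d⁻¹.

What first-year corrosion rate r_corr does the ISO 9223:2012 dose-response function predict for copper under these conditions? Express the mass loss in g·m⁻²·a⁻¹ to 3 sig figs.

r_corr = 8.70 g·m⁻²·a⁻¹

copper: temperature factor f = -0.080·(6.7) = -0.5360
  SO₂ term: 0.0053·149.6^0.26·exp(0.059·49-0.5360) = 0.2054
  Cl⁻ term: 0.01025·610.2^0.27·exp(0.036·49+0.049·16.7) = 0.7661
  sum: 0.2054 + 0.7661 → r_corr = 0.9715 μm/a
Convert to mass loss: 0.9715 μm/a × 8.96 g/cm³ = 8.704 g·m⁻²·a⁻¹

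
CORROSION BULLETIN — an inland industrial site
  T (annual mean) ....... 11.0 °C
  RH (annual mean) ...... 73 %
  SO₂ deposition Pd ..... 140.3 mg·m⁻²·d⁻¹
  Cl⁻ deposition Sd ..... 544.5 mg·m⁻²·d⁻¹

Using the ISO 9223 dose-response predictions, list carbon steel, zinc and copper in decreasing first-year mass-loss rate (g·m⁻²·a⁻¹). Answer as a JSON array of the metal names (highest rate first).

carbon steel: T>10 °C ⇒ hinge -0.054·(11.0−10) = -0.0540
  Pd branch = 1.77·Pd^0.52·e^(0.02·RH+f) = 94.42 μm/a
  Sd branch = 0.102·Sd^0.62·e^(0.033·RH+0.04·T) = 87.54 μm/a
  r_corr = 94.42 + 87.54 = 182 μm/a
  mass loss = 182 μm/a × 7.85 g/cm³ = 1428 g·m⁻²·a⁻¹
zinc: f(T) = -0.071·(T−10) [T>10 °C] = -0.0710
  Pd branch = 0.0129·Pd^0.44·e^(0.046·RH+f) = 3.04 μm/a
  Sd branch = 0.0175·Sd^0.57·e^(0.008·RH+0.085·T) = 2.899 μm/a
  sum: 3.04 + 2.899 → r_corr = 5.939 μm/a
  mass loss = 5.939 μm/a × 7.14 g/cm³ = 42.4 g·m⁻²·a⁻¹
copper: T>10 °C ⇒ hinge -0.080·(11.0−10) = -0.0800
  SO₂ term: 0.0053·140.3^0.26·exp(0.059·73-0.0800) = 1.313
  Cl⁻ term: 0.01025·544.5^0.27·exp(0.036·73+0.049·11.0) = 1.333
  sum: 1.313 + 1.333 → r_corr = 2.646 μm/a
  mass loss = 2.646 μm/a × 8.96 g/cm³ = 23.71 g·m⁻²·a⁻¹
Ordering by g·m⁻²·a⁻¹: carbon steel (1430) > zinc (42.4) > copper (23.7)

["carbon steel", "zinc", "copper"]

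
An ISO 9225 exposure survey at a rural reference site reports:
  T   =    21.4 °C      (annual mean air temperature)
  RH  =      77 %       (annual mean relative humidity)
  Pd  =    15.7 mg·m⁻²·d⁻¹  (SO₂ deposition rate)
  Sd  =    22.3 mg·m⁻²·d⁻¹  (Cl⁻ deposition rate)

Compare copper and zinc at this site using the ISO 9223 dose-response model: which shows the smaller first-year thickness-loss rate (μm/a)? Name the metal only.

copper: T>10 °C ⇒ hinge -0.080·(21.4−10) = -0.9120
  sulphur-dioxide contribution → 0.4094 μm/a
  chloride contribution → 1.082 μm/a
  total first-year rate 1.491 μm/a
zinc: temperature factor f = -0.071·(11.4) = -0.8094
  sulphur-dioxide contribution → 0.6661 μm/a
  chloride contribution → 1.172 μm/a
  ⇒ r_corr(zinc) = 1.839 μm/a
Ordering by μm/a: zinc (1.84) > copper (1.49)

copper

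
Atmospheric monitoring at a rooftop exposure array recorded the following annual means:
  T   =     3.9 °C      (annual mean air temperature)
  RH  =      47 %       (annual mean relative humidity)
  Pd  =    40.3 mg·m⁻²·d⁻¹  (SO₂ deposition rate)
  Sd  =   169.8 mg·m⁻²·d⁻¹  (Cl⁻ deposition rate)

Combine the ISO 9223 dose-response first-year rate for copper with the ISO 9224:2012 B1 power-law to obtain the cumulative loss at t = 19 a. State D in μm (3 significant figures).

copper: f(T) = +0.126·(T−10) [T≤10 °C] = -0.7686
  Pd branch = 0.0053·Pd^0.26·e^(0.059·RH+f) = 0.1028 μm/a
  Cl⁻ term: 0.01025·169.8^0.27·exp(0.036·47+0.049·3.9) = 0.2695
  r_corr = 0.1028 + 0.2695 = 0.3724 μm/a
Power-law: D(19) = r_corr · 19^0.667
  D(19) = 0.3724 × 19^0.667 = 0.3724 × 7.127 = 2.654 μm

D(19) = 2.65 μm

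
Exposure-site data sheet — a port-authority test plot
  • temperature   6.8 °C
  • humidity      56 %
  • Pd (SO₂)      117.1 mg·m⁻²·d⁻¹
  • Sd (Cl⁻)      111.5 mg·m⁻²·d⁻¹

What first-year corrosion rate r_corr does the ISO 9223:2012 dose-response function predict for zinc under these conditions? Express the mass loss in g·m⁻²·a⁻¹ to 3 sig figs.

r_corr = 13.8 g·m⁻²·a⁻¹

zinc: T≤10 °C ⇒ hinge +0.038·(6.8−10) = -0.1216
  SO₂ term: 0.0129·117.1^0.44·exp(0.046·56-0.1216) = 1.221
  Cl⁻ term: 0.0175·111.5^0.57·exp(0.008·56+0.085·6.8) = 0.7171
  sum: 1.221 + 0.7171 → r_corr = 1.938 μm/a
Convert to mass loss: 1.938 μm/a × 7.14 g/cm³ = 13.84 g·m⁻²·a⁻¹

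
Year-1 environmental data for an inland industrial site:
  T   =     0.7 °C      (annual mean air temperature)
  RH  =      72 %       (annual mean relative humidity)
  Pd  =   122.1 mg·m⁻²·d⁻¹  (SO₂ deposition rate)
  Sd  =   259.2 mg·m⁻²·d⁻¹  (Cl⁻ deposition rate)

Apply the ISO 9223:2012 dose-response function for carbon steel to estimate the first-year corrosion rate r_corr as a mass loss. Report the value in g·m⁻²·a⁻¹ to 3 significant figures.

r_corr = 455 g·m⁻²·a⁻¹

carbon steel: f(T) = +0.150·(T−10) [T≤10 °C] = -1.3950
  Pd branch = 1.77·Pd^0.52·e^(0.02·RH+f) = 22.52 μm/a
  Sd branch = 0.102·Sd^0.62·e^(0.033·RH+0.04·T) = 35.41 μm/a
  r_corr = 22.52 + 35.41 = 57.93 μm/a
Convert to mass loss: 57.93 μm/a × 7.85 g/cm³ = 454.7 g·m⁻²·a⁻¹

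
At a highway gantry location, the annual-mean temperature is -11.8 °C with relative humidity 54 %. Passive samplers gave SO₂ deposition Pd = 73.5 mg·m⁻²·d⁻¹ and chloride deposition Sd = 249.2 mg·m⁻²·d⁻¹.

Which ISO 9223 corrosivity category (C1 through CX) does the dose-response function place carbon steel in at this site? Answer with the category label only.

carbon steel: T≤10 °C ⇒ hinge +0.150·(-11.8−10) = -3.2700
  sulphur-dioxide contribution → 1.851 μm/a
  chloride contribution → 11.57 μm/a
  total first-year rate 13.42 μm/a
13.4 μm/a falls in (1.3, 25] for carbon steel → category C2

C2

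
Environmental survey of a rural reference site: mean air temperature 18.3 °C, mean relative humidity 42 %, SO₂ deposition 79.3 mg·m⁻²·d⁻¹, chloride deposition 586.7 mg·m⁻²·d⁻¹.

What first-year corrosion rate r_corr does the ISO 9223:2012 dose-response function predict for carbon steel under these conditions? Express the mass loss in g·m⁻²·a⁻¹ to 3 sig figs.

carbon steel: T>10 °C ⇒ hinge -0.054·(18.3−10) = -0.4482
  Pd branch = 1.77·Pd^0.52·e^(0.02·RH+f) = 25.45 μm/a
  Cl⁻ term: 0.102·586.7^0.62·exp(0.033·42+0.04·18.3) = 44.14
  sum: 25.45 + 44.14 → r_corr = 69.6 μm/a
Convert to mass loss: 69.6 μm/a × 7.85 g/cm³ = 546.3 g·m⁻²·a⁻¹

r_corr = 546 g·m⁻²·a⁻¹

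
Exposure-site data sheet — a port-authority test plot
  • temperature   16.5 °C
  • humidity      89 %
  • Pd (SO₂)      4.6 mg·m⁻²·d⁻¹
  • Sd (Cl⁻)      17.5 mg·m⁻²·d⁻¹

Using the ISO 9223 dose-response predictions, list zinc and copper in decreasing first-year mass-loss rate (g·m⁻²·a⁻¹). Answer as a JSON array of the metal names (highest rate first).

["copper", "zinc"]

zinc: temperature factor f = -0.071·(6.5) = -0.4615
  SO₂ term: 0.0129·4.6^0.44·exp(0.046·89-0.4615) = 0.9545
  Sd branch = 0.0175·Sd^0.57·e^(0.008·RH+0.085·T) = 0.7411 μm/a
  r_corr = 0.9545 + 0.7411 = 1.696 μm/a
  mass loss = 1.696 μm/a × 7.14 g/cm³ = 12.11 g·m⁻²·a⁻¹
copper: f(T) = -0.080·(T−10) [T>10 °C] = -0.5200
  Pd branch = 0.0053·Pd^0.26·e^(0.059·RH+f) = 0.8938 μm/a
  Sd branch = 0.01025·Sd^0.27·e^(0.036·RH+0.049·T) = 1.227 μm/a
  r_corr = 0.8938 + 1.227 = 2.121 μm/a
  mass loss = 2.121 μm/a × 8.96 g/cm³ = 19.01 g·m⁻²·a⁻¹
Ordering by g·m⁻²·a⁻¹: copper (19) > zinc (12.1)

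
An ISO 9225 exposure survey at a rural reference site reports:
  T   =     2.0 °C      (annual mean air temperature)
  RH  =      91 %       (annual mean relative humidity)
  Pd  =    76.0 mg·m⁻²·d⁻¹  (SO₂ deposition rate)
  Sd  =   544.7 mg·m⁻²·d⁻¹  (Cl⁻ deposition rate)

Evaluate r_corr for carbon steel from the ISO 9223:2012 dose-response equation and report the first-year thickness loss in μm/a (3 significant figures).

carbon steel: f(T) = +0.150·(T−10) [T≤10 °C] = -1.2000
  sulphur-dioxide contribution → 31.28 μm/a
  chloride contribution → 110.6 μm/a
  total first-year rate 141.9 μm/a

r_corr = 142 μm/a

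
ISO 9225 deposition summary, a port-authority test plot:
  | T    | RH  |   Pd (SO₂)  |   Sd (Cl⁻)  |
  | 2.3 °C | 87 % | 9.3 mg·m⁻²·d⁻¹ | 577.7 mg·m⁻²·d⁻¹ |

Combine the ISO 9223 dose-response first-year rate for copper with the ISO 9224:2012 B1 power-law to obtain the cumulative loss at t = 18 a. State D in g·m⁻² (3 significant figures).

copper: temperature factor f = +0.126·(-7.7) = -0.9702
  SO₂ term: 0.0053·9.3^0.26·exp(0.059·87-0.9702) = 0.6081
  Cl⁻ term: 0.01025·577.7^0.27·exp(0.036·87+0.049·2.3) = 1.464
  r_corr = 0.6081 + 1.464 = 2.072 μm/a
ISO 9224: D(t) = r_corr · t^b with b = 0.667 (copper, B1)
  D(18) = 2.072 × 18^0.667 = 2.072 × 6.875 = 14.25 μm
  Mass loss = 14.25 μm × 8.96 g/cm³ = 127.6 g·m⁻²

D(18) = 128 g·m⁻²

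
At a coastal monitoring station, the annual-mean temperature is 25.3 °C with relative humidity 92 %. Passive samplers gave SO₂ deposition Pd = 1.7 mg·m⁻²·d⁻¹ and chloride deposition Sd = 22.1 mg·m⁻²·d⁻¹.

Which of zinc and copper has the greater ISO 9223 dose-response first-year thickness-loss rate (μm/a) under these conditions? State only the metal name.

zinc: f(T) = -0.071·(T−10) [T>10 °C] = -1.0863
  Pd branch = 0.0129·Pd^0.44·e^(0.046·RH+f) = 0.3786 μm/a
  Sd branch = 0.0175·Sd^0.57·e^(0.008·RH+0.085·T) = 1.832 μm/a
  sum: 0.3786 + 1.832 → r_corr = 2.211 μm/a
copper: T>10 °C ⇒ hinge -0.080·(25.3−10) = -1.2240
  Pd branch = 0.0053·Pd^0.26·e^(0.059·RH+f) = 0.4073 μm/a
  Sd branch = 0.01025·Sd^0.27·e^(0.036·RH+0.049·T) = 2.241 μm/a
  sum: 0.4073 + 2.241 → r_corr = 2.649 μm/a
Ordering by μm/a: copper (2.65) > zinc (2.21)

copper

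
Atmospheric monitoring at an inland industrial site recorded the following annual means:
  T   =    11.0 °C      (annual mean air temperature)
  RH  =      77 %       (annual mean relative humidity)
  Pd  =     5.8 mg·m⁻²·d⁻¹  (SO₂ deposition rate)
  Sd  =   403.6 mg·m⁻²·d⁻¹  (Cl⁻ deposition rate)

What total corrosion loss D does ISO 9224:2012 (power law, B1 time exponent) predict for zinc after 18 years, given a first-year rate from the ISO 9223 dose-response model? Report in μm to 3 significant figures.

D(18) = 35.9 μm

zinc: T>10 °C ⇒ hinge -0.071·(11.0−10) = -0.0710
  sulphur-dioxide contribution → 0.8994 μm/a
  chloride contribution → 2.524 μm/a
  ⇒ r_corr(zinc) = 3.423 μm/a
ISO 9224: D(t) = r_corr · t^b with b = 0.813 (zinc, B1)
  D(18) = 3.423 × 18^0.813 = 3.423 × 10.48 = 35.89 μm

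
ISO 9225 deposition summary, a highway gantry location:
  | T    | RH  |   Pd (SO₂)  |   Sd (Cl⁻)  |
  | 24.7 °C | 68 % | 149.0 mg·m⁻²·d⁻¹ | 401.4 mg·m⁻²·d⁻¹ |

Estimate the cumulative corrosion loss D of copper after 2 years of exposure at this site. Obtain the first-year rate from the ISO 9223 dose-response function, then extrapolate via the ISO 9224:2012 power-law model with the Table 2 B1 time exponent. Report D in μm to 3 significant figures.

D(2) = 3.71 μm

copper: f(T) = -0.080·(T−10) [T>10 °C] = -1.1760
  Pd branch = 0.0053·Pd^0.26·e^(0.059·RH+f) = 0.3319 μm/a
  Cl⁻ term: 0.01025·401.4^0.27·exp(0.036·68+0.049·24.7) = 2.007
  r_corr = 0.3319 + 2.007 = 2.339 μm/a
ISO 9224: D(t) = r_corr · t^b with b = 0.667 (copper, B1)
  D(2) = 2.339 × 2^0.667 = 2.339 × 1.588 = 3.713 μm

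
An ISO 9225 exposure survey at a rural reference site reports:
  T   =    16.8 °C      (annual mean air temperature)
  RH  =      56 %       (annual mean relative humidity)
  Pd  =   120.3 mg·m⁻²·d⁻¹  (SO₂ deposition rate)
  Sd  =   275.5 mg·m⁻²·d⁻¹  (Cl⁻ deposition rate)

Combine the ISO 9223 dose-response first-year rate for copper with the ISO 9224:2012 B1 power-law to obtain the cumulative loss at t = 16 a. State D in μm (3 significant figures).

copper: temperature factor f = -0.080·(6.8) = -0.5440
  Pd branch = 0.0053·Pd^0.26·e^(0.059·RH+f) = 0.2909 μm/a
  Cl⁻ term: 0.01025·275.5^0.27·exp(0.036·56+0.049·16.8) = 0.7991
  r_corr = 0.2909 + 0.7991 = 1.09 μm/a
Power-law: D(16) = r_corr · 16^0.667
  D(16) = 1.09 × 16^0.667 = 1.09 × 6.355 = 6.928 μm

D(16) = 6.93 μm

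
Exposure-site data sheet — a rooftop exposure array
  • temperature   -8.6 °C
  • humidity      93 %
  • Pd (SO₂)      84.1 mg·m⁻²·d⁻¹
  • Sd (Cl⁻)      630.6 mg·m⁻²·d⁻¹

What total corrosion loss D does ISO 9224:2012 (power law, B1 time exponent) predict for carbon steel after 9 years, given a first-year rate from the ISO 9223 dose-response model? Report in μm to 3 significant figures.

D(9) = 289 μm

carbon steel: f(T) = +0.150·(T−10) [T≤10 °C] = -2.7900
  Pd branch = 1.77·Pd^0.52·e^(0.02·RH+f) = 6.998 μm/a
  Sd branch = 0.102·Sd^0.62·e^(0.033·RH+0.04·T) = 84.7 μm/a
  r_corr = 6.998 + 84.7 = 91.7 μm/a
ISO 9224: D(t) = r_corr · t^b with b = 0.523 (carbon steel, B1)
  D(9) = 91.7 × 9^0.523 = 91.7 × 3.156 = 289.4 μm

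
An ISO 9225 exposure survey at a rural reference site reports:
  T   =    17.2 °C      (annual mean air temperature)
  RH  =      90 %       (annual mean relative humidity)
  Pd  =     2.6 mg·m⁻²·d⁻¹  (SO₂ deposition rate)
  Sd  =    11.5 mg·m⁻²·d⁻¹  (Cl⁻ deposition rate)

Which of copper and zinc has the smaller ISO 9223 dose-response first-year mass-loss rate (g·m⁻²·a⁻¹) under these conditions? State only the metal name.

zinc

copper: f(T) = -0.080·(T−10) [T>10 °C] = -0.5760
  sulphur-dioxide contribution → 0.7729 μm/a
  chloride contribution → 1.176 μm/a
  ⇒ r_corr(copper) = 1.948 μm/a
  mass loss = 1.948 μm/a × 8.96 g/cm³ = 17.46 g·m⁻²·a⁻¹
zinc: temperature factor f = -0.071·(7.2) = -0.5112
  sulphur-dioxide contribution → 0.7399 μm/a
  chloride contribution → 0.6241 μm/a
  total first-year rate 1.364 μm/a
  mass loss = 1.364 μm/a × 7.14 g/cm³ = 9.739 g·m⁻²·a⁻¹
Ordering by g·m⁻²·a⁻¹: copper (17.5) > zinc (9.74)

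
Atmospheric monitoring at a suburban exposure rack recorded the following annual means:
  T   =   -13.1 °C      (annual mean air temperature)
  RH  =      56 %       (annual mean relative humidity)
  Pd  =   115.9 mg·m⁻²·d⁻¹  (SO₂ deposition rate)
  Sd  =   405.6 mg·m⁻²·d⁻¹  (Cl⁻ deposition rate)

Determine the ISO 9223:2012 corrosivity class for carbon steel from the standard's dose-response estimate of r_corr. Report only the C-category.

carbon steel: T≤10 °C ⇒ hinge +0.150·(-13.1−10) = -3.4650
  Pd branch = 1.77·Pd^0.52·e^(0.02·RH+f) = 2.009 μm/a
  Cl⁻ term: 0.102·405.6^0.62·exp(0.033·56+0.04·-13.1) = 15.87
  sum: 2.009 + 15.87 → r_corr = 17.88 μm/a
Category bounds: 1.3…25 μm/a bracket r_corr ⇒ C2

C2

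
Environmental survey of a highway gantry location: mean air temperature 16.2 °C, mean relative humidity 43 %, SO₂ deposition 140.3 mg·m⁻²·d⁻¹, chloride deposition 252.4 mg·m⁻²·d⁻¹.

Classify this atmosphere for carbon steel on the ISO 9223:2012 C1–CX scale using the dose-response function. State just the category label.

carbon steel: temperature factor f = -0.054·(6.2) = -0.3348
  sulphur-dioxide contribution → 39.13 μm/a
  chloride contribution → 24.86 μm/a
  ⇒ r_corr(carbon steel) = 64 μm/a
64 μm/a falls in (50, 80] for carbon steel → category C4

C4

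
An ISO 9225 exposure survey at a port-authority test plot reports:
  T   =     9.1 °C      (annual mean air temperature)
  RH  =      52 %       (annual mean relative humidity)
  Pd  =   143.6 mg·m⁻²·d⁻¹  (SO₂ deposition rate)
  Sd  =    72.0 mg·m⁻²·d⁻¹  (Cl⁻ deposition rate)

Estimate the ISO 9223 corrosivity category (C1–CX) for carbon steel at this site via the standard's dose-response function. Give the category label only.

C4

carbon steel: temperature factor f = +0.150·(-0.9) = -0.1350
  Pd branch = 1.77·Pd^0.52·e^(0.02·RH+f) = 57.91 μm/a
  Sd branch = 0.102·Sd^0.62·e^(0.033·RH+0.04·T) = 11.57 μm/a
  r_corr = 57.91 + 11.57 = 69.48 μm/a
69.5 μm/a falls in (50, 80] for carbon steel → category C4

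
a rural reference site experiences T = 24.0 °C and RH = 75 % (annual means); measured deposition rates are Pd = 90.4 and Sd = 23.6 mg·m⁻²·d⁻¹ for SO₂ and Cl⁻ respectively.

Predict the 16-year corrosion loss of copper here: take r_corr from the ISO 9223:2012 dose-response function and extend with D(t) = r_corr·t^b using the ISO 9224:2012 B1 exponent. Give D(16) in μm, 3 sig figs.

D(16) = 10.3 μm

copper: T>10 °C ⇒ hinge -0.080·(24.0−10) = -1.1200
  sulphur-dioxide contribution → 0.4658 μm/a
  chloride contribution → 1.161 μm/a
  total first-year rate 1.627 μm/a
Power-law: D(16) = r_corr · 16^0.667
  D(16) = 1.627 × 16^0.667 = 1.627 × 6.355 = 10.34 μm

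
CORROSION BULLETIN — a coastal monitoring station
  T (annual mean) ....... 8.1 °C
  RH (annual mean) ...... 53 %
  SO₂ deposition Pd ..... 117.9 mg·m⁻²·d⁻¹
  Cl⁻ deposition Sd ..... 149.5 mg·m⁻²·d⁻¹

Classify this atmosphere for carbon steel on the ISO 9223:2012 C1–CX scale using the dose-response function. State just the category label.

C4

carbon steel: T≤10 °C ⇒ hinge +0.150·(8.1−10) = -0.2850
  Pd branch = 1.77·Pd^0.52·e^(0.02·RH+f) = 45.89 μm/a
  Sd branch = 0.102·Sd^0.62·e^(0.033·RH+0.04·T) = 18.08 μm/a
  sum: 45.89 + 18.08 → r_corr = 63.97 μm/a
ISO 9223 Table 2 (carbon steel): 50 < 64 ≤ 80 μm/a ⇒ C4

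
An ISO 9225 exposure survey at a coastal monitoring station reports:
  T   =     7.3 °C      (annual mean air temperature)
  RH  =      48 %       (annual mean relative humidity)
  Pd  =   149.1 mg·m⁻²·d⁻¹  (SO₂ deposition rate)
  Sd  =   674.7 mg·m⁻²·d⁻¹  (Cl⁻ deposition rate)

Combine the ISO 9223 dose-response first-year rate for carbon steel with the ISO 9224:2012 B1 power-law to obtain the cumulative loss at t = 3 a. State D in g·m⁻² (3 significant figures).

carbon steel: temperature factor f = +0.150·(-2.7) = -0.4050
  SO₂ term: 1.77·149.1^0.52·exp(0.02·48-0.4050) = 41.61
  Cl⁻ term: 0.102·674.7^0.62·exp(0.033·48+0.04·7.3) = 37.79
  sum: 41.61 + 37.79 → r_corr = 79.4 μm/a
ISO 9224: D(t) = r_corr · t^b with b = 0.523 (carbon steel, B1)
  D(3) = 79.4 × 3^0.523 = 79.4 × 1.776 = 141 μm
  Mass loss = 141 μm × 7.85 g/cm³ = 1107 g·m⁻²

D(3) = 1.11e+03 g·m⁻²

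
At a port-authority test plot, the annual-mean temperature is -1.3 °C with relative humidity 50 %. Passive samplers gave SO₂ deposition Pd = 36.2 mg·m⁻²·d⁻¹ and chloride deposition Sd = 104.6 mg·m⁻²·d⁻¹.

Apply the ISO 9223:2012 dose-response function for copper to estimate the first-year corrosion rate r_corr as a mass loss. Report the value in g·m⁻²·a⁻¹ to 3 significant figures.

copper: T≤10 °C ⇒ hinge +0.126·(-1.3−10) = -1.4238
  Pd branch = 0.0053·Pd^0.26·e^(0.059·RH+f) = 0.062 μm/a
  Cl⁻ term: 0.01025·104.6^0.27·exp(0.036·50+0.049·-1.3) = 0.2042
  r_corr = 0.062 + 0.2042 = 0.2662 μm/a
Convert to mass loss: 0.2662 μm/a × 8.96 g/cm³ = 2.385 g·m⁻²·a⁻¹

r_corr = 2.39 g·m⁻²·a⁻¹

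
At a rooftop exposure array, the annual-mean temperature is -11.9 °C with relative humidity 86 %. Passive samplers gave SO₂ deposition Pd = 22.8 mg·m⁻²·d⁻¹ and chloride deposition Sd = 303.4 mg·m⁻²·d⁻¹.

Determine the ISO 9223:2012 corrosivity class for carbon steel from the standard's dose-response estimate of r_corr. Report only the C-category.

C3

carbon steel: temperature factor f = +0.150·(-21.9) = -3.2850
  Pd branch = 1.77·Pd^0.52·e^(0.02·RH+f) = 1.881 μm/a
  Cl⁻ term: 0.102·303.4^0.62·exp(0.033·86+0.04·-11.9) = 37.43
  sum: 1.881 + 37.43 → r_corr = 39.31 μm/a
Category bounds: 25…50 μm/a bracket r_corr ⇒ C3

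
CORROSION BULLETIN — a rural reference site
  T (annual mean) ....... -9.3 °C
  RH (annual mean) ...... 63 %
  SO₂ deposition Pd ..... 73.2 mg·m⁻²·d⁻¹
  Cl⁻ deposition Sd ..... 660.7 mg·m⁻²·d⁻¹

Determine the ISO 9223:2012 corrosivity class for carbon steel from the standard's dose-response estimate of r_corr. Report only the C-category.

C3

carbon steel: temperature factor f = +0.150·(-19.3) = -2.8950
  SO₂ term: 1.77·73.2^0.52·exp(0.02·63-2.8950) = 3.217
  Cl⁻ term: 0.102·660.7^0.62·exp(0.033·63+0.04·-9.3) = 31.5
  sum: 3.217 + 31.5 → r_corr = 34.72 μm/a
34.7 μm/a falls in (25, 50] for carbon steel → category C3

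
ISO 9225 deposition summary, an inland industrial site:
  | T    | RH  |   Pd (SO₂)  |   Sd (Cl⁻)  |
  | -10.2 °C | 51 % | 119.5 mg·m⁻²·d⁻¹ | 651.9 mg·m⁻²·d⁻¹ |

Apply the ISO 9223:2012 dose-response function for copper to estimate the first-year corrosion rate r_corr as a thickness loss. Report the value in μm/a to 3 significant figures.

copper: T≤10 °C ⇒ hinge +0.126·(-10.2−10) = -2.5452
  Pd branch = 0.0053·Pd^0.26·e^(0.059·RH+f) = 0.02923 μm/a
  Cl⁻ term: 0.01025·651.9^0.27·exp(0.036·51+0.049·-10.2) = 0.2243
  r_corr = 0.02923 + 0.2243 = 0.2535 μm/a

r_corr = 0.254 μm/a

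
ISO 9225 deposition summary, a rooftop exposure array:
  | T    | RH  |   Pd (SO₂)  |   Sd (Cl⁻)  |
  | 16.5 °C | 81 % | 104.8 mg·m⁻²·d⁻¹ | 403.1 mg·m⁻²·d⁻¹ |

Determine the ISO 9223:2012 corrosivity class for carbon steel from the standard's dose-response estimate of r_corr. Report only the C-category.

C5

carbon steel: T>10 °C ⇒ hinge -0.054·(16.5−10) = -0.3510
  sulphur-dioxide contribution → 70.74 μm/a
  chloride contribution → 117.9 μm/a
  total first-year rate 188.6 μm/a
189 μm/a falls in (80, 200] for carbon steel → category C5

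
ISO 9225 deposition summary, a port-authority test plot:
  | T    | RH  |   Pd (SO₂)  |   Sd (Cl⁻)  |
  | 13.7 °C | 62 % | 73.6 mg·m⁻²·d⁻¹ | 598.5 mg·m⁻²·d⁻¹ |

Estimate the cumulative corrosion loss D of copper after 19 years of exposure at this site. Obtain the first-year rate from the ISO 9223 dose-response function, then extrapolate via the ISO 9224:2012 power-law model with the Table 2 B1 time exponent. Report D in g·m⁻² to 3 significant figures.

D(19) = 96.9 g·m⁻²

copper: T>10 °C ⇒ hinge -0.080·(13.7−10) = -0.2960
  SO₂ term: 0.0053·73.6^0.26·exp(0.059·62-0.2960) = 0.4675
  Cl⁻ term: 0.01025·598.5^0.27·exp(0.036·62+0.049·13.7) = 1.051
  sum: 0.4675 + 1.051 → r_corr = 1.518 μm/a
ISO 9224: D(t) = r_corr · t^b with b = 0.667 (copper, B1)
  D(19) = 1.518 × 19^0.667 = 1.518 × 7.127 = 10.82 μm
  Mass loss = 10.82 μm × 8.96 g/cm³ = 96.94 g·m⁻²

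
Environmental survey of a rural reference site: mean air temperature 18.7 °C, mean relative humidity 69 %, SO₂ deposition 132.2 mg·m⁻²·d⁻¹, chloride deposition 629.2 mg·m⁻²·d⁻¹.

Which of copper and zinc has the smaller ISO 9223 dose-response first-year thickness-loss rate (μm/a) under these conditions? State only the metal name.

copper

copper: temperature factor f = -0.080·(8.7) = -0.6960
  Pd branch = 0.0053·Pd^0.26·e^(0.059·RH+f) = 0.5515 μm/a
  Cl⁻ term: 0.01025·629.2^0.27·exp(0.036·69+0.049·18.7) = 1.75
  r_corr = 0.5515 + 1.75 = 2.302 μm/a
zinc: f(T) = -0.071·(T−10) [T>10 °C] = -0.6177
  SO₂ term: 0.0129·132.2^0.44·exp(0.046·69-0.6177) = 1.426
  Sd branch = 0.0175·Sd^0.57·e^(0.008·RH+0.085·T) = 5.867 μm/a
  sum: 1.426 + 5.867 → r_corr = 7.293 μm/a
Ordering by μm/a: zinc (7.29) > copper (2.3)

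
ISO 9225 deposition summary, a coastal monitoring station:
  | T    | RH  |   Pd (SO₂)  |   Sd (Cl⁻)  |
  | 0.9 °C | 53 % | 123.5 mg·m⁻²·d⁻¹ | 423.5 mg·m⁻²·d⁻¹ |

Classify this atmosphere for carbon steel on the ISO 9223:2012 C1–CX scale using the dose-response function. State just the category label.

C3

carbon steel: temperature factor f = +0.150·(-9.1) = -1.3650
  sulphur-dioxide contribution → 15.97 μm/a
  chloride contribution → 25.85 μm/a
  total first-year rate 41.82 μm/a
Category bounds: 25…50 μm/a bracket r_corr ⇒ C3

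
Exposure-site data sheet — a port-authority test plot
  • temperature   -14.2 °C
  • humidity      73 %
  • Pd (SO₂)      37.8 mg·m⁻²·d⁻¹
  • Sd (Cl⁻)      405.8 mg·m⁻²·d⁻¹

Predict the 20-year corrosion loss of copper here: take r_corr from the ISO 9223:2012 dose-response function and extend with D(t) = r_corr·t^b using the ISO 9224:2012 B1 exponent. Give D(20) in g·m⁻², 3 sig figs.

copper: temperature factor f = +0.126·(-24.2) = -3.0492
  sulphur-dioxide contribution → 0.04794 μm/a
  chloride contribution → 0.3582 μm/a
  ⇒ r_corr(copper) = 0.4061 μm/a
Power-law: D(20) = r_corr · 20^0.667
  D(20) = 0.4061 × 20^0.667 = 0.4061 × 7.375 = 2.995 μm
  Mass loss = 2.995 μm × 8.96 g/cm³ = 26.84 g·m⁻²

D(20) = 26.8 g·m⁻²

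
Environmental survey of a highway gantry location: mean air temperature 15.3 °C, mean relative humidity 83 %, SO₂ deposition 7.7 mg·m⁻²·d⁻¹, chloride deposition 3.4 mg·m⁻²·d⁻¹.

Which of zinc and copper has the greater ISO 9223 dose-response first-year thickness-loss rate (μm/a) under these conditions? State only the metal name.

zinc: T>10 °C ⇒ hinge -0.071·(15.3−10) = -0.3763
  Pd branch = 0.0129·Pd^0.44·e^(0.046·RH+f) = 0.9894 μm/a
  Sd branch = 0.0175·Sd^0.57·e^(0.008·RH+0.085·T) = 0.2507 μm/a
  r_corr = 0.9894 + 0.2507 = 1.24 μm/a
copper: temperature factor f = -0.080·(5.3) = -0.4240
  SO₂ term: 0.0053·7.7^0.26·exp(0.059·83-0.4240) = 0.7895
  Sd branch = 0.01025·Sd^0.27·e^(0.036·RH+0.049·T) = 0.5991 μm/a
  r_corr = 0.7895 + 0.5991 = 1.389 μm/a
Ordering by μm/a: copper (1.39) > zinc (1.24)

copper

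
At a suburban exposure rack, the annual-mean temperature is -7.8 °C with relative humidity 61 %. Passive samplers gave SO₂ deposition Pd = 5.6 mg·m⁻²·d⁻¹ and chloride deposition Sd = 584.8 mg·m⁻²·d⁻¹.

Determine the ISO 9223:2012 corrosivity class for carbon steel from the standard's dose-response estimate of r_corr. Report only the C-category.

carbon steel: f(T) = +0.150·(T−10) [T≤10 °C] = -2.6700
  Pd branch = 1.77·Pd^0.52·e^(0.02·RH+f) = 1.017 μm/a
  Sd branch = 0.102·Sd^0.62·e^(0.033·RH+0.04·T) = 29.03 μm/a
  r_corr = 1.017 + 29.03 = 30.05 μm/a
ISO 9223 Table 2 (carbon steel): 25 < 30 ≤ 50 μm/a ⇒ C3

C3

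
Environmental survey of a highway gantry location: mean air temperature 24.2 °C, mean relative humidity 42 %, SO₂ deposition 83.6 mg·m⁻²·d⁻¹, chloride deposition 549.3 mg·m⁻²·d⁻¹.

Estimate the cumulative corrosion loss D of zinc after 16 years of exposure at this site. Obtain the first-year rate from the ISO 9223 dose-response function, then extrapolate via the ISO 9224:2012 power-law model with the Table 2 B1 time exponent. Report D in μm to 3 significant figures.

D(16) = 68.7 μm

zinc: T>10 °C ⇒ hinge -0.071·(24.2−10) = -1.0082
  sulphur-dioxide contribution → 0.2278 μm/a
  chloride contribution → 6.982 μm/a
  total first-year rate 7.21 μm/a
ISO 9224: D(t) = r_corr · t^b with b = 0.813 (zinc, B1)
  D(16) = 7.21 × 16^0.813 = 7.21 × 9.527 = 68.69 μm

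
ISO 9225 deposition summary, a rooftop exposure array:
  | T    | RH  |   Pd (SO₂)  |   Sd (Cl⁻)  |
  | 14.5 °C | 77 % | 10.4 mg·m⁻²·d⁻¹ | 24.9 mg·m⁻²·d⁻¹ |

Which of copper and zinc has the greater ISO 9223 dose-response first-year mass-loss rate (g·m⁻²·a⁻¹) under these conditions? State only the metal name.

copper: f(T) = -0.080·(T−10) [T>10 °C] = -0.3600
  Pd branch = 0.0053·Pd^0.26·e^(0.059·RH+f) = 0.6388 μm/a
  Cl⁻ term: 0.01025·24.9^0.27·exp(0.036·77+0.049·14.5) = 0.7946
  r_corr = 0.6388 + 0.7946 = 1.433 μm/a
  mass loss = 1.433 μm/a × 8.96 g/cm³ = 12.84 g·m⁻²·a⁻¹
zinc: T>10 °C ⇒ hinge -0.071·(14.5−10) = -0.3195
  Pd branch = 0.0129·Pd^0.44·e^(0.046·RH+f) = 0.907 μm/a
  Cl⁻ term: 0.0175·24.9^0.57·exp(0.008·77+0.085·14.5) = 0.6945
  sum: 0.907 + 0.6945 → r_corr = 1.601 μm/a
  mass loss = 1.601 μm/a × 7.14 g/cm³ = 11.43 g·m⁻²·a⁻¹
Ordering by g·m⁻²·a⁻¹: copper (12.8) > zinc (11.4)

copper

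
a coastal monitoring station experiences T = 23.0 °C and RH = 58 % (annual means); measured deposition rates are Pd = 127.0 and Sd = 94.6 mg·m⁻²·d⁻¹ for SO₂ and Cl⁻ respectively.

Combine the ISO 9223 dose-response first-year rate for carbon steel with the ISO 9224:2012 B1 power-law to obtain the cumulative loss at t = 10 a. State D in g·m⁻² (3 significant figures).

D(10) = 1.67e+03 g·m⁻²

carbon steel: T>10 °C ⇒ hinge -0.054·(23.0−10) = -0.7020
  Pd branch = 1.77·Pd^0.52·e^(0.02·RH+f) = 34.74 μm/a
  Sd branch = 0.102·Sd^0.62·e^(0.033·RH+0.04·T) = 29.14 μm/a
  r_corr = 34.74 + 29.14 = 63.88 μm/a
Long-term exponent b (ISO 9224 Table 2, B1) = 0.523
  D(10) = 63.88 × 10^0.523 = 63.88 × 3.334 = 213 μm
  Mass loss = 213 μm × 7.85 g/cm³ = 1672 g·m⁻²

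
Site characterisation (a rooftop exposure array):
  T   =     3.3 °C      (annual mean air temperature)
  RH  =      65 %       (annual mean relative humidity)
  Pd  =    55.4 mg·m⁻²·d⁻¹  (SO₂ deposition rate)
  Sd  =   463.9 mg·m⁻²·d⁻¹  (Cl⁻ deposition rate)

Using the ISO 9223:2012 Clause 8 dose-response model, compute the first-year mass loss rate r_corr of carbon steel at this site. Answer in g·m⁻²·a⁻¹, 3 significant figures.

r_corr = 502 g·m⁻²·a⁻¹

carbon steel: f(T) = +0.150·(T−10) [T≤10 °C] = -1.0050
  SO₂ term: 1.77·55.4^0.52·exp(0.02·65-1.0050) = 19.17
  Sd branch = 0.102·Sd^0.62·e^(0.033·RH+0.04·T) = 44.74 μm/a
  r_corr = 19.17 + 44.74 = 63.91 μm/a
Convert to mass loss: 63.91 μm/a × 7.85 g/cm³ = 501.7 g·m⁻²·a⁻¹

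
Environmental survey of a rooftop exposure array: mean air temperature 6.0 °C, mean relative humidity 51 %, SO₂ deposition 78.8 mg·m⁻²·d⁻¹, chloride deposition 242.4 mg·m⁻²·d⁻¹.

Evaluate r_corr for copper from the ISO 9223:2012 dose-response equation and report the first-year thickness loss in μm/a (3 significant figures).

copper: f(T) = +0.126·(T−10) [T≤10 °C] = -0.5040
  SO₂ term: 0.0053·78.8^0.26·exp(0.059·51-0.5040) = 0.202
  Cl⁻ term: 0.01025·242.4^0.27·exp(0.036·51+0.049·6.0) = 0.3798
  r_corr = 0.202 + 0.3798 = 0.5818 μm/a

r_corr = 0.582 μm/a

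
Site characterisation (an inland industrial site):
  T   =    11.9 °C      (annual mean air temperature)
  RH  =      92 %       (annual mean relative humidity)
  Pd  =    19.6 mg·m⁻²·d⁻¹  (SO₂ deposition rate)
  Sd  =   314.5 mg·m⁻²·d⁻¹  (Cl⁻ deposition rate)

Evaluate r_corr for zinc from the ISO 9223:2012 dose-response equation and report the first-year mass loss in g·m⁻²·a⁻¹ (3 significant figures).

zinc: f(T) = -0.071·(T−10) [T>10 °C] = -0.1349
  sulphur-dioxide contribution → 2.874 μm/a
  chloride contribution → 2.664 μm/a
  total first-year rate 5.539 μm/a
Convert to mass loss: 5.539 μm/a × 7.14 g/cm³ = 39.55 g·m⁻²·a⁻¹

r_corr = 39.5 g·m⁻²·a⁻¹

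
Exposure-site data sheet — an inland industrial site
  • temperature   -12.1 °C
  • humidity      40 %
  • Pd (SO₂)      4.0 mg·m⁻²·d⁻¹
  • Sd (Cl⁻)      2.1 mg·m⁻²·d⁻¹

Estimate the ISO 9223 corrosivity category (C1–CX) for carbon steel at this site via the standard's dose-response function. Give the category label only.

carbon steel: temperature factor f = +0.150·(-22.1) = -3.3150
  sulphur-dioxide contribution → 0.2943 μm/a
  chloride contribution → 0.3728 μm/a
  total first-year rate 0.6671 μm/a
ISO 9223 Table 2 (carbon steel): 0 < 0.667 ≤ 1.3 μm/a ⇒ C1

C1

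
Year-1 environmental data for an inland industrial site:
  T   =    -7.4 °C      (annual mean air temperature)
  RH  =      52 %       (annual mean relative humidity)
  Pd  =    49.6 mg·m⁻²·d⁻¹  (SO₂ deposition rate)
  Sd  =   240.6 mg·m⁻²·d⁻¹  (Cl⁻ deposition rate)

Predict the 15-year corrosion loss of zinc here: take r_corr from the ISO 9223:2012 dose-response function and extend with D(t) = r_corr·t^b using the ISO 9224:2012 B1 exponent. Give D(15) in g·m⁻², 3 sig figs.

zinc: T≤10 °C ⇒ hinge +0.038·(-7.4−10) = -0.6612
  Pd branch = 0.0129·Pd^0.44·e^(0.046·RH+f) = 0.4058 μm/a
  Sd branch = 0.0175·Sd^0.57·e^(0.008·RH+0.085·T) = 0.322 μm/a
  sum: 0.4058 + 0.322 → r_corr = 0.7278 μm/a
Power-law: D(15) = r_corr · 15^0.813
  D(15) = 0.7278 × 15^0.813 = 0.7278 × 9.04 = 6.579 μm
  Mass loss = 6.579 μm × 7.14 g/cm³ = 46.97 g·m⁻²

D(15) = 47.0 g·m⁻²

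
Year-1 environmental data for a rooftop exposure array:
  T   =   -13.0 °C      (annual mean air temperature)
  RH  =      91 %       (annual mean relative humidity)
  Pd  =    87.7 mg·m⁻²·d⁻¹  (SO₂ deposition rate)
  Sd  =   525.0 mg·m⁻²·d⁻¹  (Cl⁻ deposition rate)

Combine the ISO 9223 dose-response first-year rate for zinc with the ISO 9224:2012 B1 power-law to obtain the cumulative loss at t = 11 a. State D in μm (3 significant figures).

zinc: T≤10 °C ⇒ hinge +0.038·(-13.0−10) = -0.8740
  SO₂ term: 0.0129·87.7^0.44·exp(0.046·91-0.8740) = 2.535
  Sd branch = 0.0175·Sd^0.57·e^(0.008·RH+0.085·T) = 0.4264 μm/a
  r_corr = 2.535 + 0.4264 = 2.961 μm/a
ISO 9224: D(t) = r_corr · t^b with b = 0.813 (zinc, B1)
  D(11) = 2.961 × 11^0.813 = 2.961 × 7.025 = 20.8 μm

D(11) = 20.8 μm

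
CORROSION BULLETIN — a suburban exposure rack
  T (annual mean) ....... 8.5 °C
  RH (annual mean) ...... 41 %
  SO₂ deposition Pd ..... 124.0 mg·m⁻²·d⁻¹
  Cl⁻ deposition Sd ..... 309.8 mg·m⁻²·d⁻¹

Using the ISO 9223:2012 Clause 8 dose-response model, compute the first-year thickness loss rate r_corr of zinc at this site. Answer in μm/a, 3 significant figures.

zinc: T≤10 °C ⇒ hinge +0.038·(8.5−10) = -0.0570
  SO₂ term: 0.0129·124.0^0.44·exp(0.046·41-0.0570) = 0.6699
  Sd branch = 0.0175·Sd^0.57·e^(0.008·RH+0.085·T) = 1.316 μm/a
  r_corr = 0.6699 + 1.316 = 1.986 μm/a

r_corr = 1.99 μm/a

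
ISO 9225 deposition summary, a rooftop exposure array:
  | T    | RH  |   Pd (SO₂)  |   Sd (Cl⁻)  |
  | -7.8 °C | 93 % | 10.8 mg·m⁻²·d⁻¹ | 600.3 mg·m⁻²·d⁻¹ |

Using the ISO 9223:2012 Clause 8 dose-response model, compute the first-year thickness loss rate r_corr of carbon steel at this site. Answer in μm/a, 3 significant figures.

carbon steel: T≤10 °C ⇒ hinge +0.150·(-7.8−10) = -2.6700
  Pd branch = 1.77·Pd^0.52·e^(0.02·RH+f) = 2.714 μm/a
  Sd branch = 0.102·Sd^0.62·e^(0.033·RH+0.04·T) = 84.83 μm/a
  sum: 2.714 + 84.83 → r_corr = 87.54 μm/a

r_corr = 87.5 μm/a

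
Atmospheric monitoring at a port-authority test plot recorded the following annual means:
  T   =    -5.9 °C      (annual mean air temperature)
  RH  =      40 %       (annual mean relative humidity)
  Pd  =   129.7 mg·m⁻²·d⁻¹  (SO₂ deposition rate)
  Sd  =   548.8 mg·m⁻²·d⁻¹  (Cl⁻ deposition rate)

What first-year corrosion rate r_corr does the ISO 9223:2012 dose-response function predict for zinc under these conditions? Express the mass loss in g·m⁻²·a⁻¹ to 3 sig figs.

r_corr = 6.49 g·m⁻²·a⁻¹

zinc: temperature factor f = +0.038·(-15.9) = -0.6042
  Pd branch = 0.0129·Pd^0.44·e^(0.046·RH+f) = 0.3776 μm/a
  Sd branch = 0.0175·Sd^0.57·e^(0.008·RH+0.085·T) = 0.5317 μm/a
  sum: 0.3776 + 0.5317 → r_corr = 0.9093 μm/a
Convert to mass loss: 0.9093 μm/a × 7.14 g/cm³ = 6.492 g·m⁻²·a⁻¹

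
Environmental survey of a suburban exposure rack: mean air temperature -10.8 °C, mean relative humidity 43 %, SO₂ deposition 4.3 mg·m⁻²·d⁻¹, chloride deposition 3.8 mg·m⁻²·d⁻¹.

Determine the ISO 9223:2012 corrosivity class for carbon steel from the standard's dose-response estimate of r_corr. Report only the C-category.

carbon steel: temperature factor f = +0.150·(-20.8) = -3.1200
  SO₂ term: 1.77·4.3^0.52·exp(0.02·43-3.1200) = 0.3943
  Sd branch = 0.102·Sd^0.62·e^(0.033·RH+0.04·T) = 0.6262 μm/a
  r_corr = 0.3943 + 0.6262 = 1.021 μm/a
1.02 μm/a falls in (0, 1.3] for carbon steel → category C1

C1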